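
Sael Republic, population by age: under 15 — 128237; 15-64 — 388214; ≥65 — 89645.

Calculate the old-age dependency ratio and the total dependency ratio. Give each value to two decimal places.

Old-age dependency ratio = 89645 / 388214 × 100 = 23.09
Total dependency ratio = (128237 + 89645) / 388214 × 100 = 217882 / 388214 × 100 = 56.12

Old-age dependency ratio: 23.09
Total dependency ratio: 56.12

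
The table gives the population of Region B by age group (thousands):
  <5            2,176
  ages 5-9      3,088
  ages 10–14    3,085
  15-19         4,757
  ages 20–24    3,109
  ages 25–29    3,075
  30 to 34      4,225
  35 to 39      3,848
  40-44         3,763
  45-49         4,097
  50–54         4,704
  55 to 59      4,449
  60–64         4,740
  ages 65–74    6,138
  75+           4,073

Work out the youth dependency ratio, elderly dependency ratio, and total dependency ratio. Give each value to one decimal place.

Youth dependency ratio: 20.5
Old-age dependency ratio: 25.0
Total dependency ratio: 45.5

0–14: 2,176 + 3,088 + 3,085 = 8,349
15–64: 4,757 + 3,109 + 3,075 + 4,225 + 3,848 + 3,763 + 4,097 + 4,704 + 4,449 + 4,740 = 40,767
65+: 6,138 + 4,073 = 10,211
Youth dependency ratio = 8,349 / 40,767 × 100 = 20.5
Old-age dependency ratio = 10,211 / 40,767 × 100 = 25.0
Total dependency ratio = (8,349 + 10,211) / 40,767 × 100 = 18,560 / 40,767 × 100 = 45.5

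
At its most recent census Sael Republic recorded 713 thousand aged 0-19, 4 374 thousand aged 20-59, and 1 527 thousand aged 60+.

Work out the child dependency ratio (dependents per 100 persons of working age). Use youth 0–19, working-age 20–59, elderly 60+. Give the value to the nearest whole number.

Youth dependency ratio = 713 / 4 374 × 100 = 16

Youth dependency ratio: 16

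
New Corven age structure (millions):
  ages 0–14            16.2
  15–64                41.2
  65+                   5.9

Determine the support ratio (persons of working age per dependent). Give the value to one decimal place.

Support ratio = 41.2 / (16.2 + 5.9) = 41.2 / 22.1 = 1.9

Support ratio: 1.9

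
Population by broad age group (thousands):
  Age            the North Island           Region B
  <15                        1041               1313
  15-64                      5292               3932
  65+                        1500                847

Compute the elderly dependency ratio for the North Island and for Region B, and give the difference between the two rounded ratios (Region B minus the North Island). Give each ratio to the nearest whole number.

the North Island: 28
Region B: 22
Difference: -6

the North Island: 1500 / 5292 × 100 = 28
Region B: 847 / 3932 × 100 = 22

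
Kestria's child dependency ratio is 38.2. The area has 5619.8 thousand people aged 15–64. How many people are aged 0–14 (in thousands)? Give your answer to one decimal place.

Youth dependency ratio = youth / working-age × 100
38.2 = Y / 5619.8 × 100
⇒ 2146.8

Aged 0–14: 2146.8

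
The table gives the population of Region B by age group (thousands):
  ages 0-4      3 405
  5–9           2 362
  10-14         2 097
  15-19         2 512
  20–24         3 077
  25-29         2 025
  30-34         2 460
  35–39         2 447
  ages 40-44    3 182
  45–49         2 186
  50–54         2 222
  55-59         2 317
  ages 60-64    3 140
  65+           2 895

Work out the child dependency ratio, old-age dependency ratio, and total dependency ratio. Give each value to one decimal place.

0–14: 3 405 + 2 362 + 2 097 = 7 864
15–64: 2 512 + 3 077 + 2 025 + 2 460 + 2 447 + 3 182 + 2 186 + 2 222 + 2 317 + 3 140 = 25 568
65+: 2 895
Youth dependency ratio = 7 864 / 25 568 × 100 = 30.8
Old-age dependency ratio = 2 895 / 25 568 × 100 = 11.3
Total dependency ratio = (7 864 + 2 895) / 25 568 × 100 = 10 759 / 25 568 × 100 = 42.1

Youth dependency ratio: 30.8
Old-age dependency ratio: 11.3
Total dependency ratio: 42.1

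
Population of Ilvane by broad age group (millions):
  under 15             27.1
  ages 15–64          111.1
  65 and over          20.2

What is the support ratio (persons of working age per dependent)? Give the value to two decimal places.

Support ratio: 2.35

Support ratio = 111.1 / (27.1 + 20.2) = 111.1 / 47.3 = 2.35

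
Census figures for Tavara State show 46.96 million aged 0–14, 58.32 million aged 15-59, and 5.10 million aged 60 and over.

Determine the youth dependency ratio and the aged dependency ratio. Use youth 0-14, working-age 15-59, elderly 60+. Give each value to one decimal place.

Youth dependency ratio: 80.5
Old-age dependency ratio: 8.7

Youth dependency ratio = 46.96 / 58.32 × 100 = 80.5
Old-age dependency ratio = 5.10 / 58.32 × 100 = 8.7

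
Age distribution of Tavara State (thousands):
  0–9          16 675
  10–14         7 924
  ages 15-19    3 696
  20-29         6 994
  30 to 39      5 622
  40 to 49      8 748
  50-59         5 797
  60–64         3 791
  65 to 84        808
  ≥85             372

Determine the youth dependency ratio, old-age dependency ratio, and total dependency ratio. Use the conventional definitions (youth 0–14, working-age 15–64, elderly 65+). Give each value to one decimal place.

0–14: 16 675 + 7 924 = 24 599
15–64: 3 696 + 6 994 + 5 622 + 8 748 + 5 797 + 3 791 = 34 648
65+: 808 + 372 = 1 180
Youth dependency ratio = 24 599 / 34 648 × 100 = 71.0
Old-age dependency ratio = 1 180 / 34 648 × 100 = 3.4
Total dependency ratio = (24 599 + 1 180) / 34 648 × 100 = 25 779 / 34 648 × 100 = 74.4

Youth dependency ratio: 71.0
Old-age dependency ratio: 3.4
Total dependency ratio: 74.4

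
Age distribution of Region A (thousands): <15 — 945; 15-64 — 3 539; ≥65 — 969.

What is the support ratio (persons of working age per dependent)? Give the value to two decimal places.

Support ratio: 1.85

Support ratio = 3 539 / (945 + 969) = 3 539 / 1 914 = 1.85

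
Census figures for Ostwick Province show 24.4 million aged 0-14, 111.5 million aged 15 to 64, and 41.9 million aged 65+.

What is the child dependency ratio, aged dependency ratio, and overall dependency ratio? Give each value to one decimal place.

Youth dependency ratio = 24.4 / 111.5 × 100 = 21.9
Old-age dependency ratio = 41.9 / 111.5 × 100 = 37.6
Total dependency ratio = (24.4 + 41.9) / 111.5 × 100 = 66.3 / 111.5 × 100 = 59.5

Youth dependency ratio: 21.9
Old-age dependency ratio: 37.6
Total dependency ratio: 59.5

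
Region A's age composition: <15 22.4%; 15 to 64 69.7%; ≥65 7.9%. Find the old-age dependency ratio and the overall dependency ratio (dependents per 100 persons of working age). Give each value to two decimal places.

Old-age dependency ratio: 11.33
Total dependency ratio: 43.47

Old-age dependency ratio = 7.9 / 69.7 × 100 = 11.33
Total dependency ratio = (22.4 + 7.9) / 69.7 × 100 = 30.3 / 69.7 × 100 = 43.47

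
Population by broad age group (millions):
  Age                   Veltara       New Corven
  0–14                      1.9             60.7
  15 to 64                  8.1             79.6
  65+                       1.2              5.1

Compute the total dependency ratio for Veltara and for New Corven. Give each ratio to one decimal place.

Veltara: 38.3
New Corven: 82.7

Veltara: (1.9 + 1.2) / 8.1 × 100 = 3.1 / 8.1 × 100 = 38.3
New Corven: (60.7 + 5.1) / 79.6 × 100 = 65.8 / 79.6 × 100 = 82.7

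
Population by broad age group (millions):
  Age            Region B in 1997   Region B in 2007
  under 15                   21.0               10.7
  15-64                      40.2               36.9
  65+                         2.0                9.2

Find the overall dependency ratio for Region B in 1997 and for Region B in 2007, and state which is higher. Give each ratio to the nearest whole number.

Region B in 1997: (21.0 + 2.0) / 40.2 × 100 = 23.0 / 40.2 × 100 = 57
Region B in 2007: (10.7 + 9.2) / 36.9 × 100 = 19.9 / 36.9 × 100 = 54

Region B in 1997: 57
Region B in 2007: 54
Higher: Region B in 1997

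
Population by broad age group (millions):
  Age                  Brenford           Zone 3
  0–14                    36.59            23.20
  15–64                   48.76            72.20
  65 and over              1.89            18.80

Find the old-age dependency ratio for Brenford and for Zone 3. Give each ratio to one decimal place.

Brenford: 1.89 / 48.76 × 100 = 3.9
Zone 3: 18.80 / 72.20 × 100 = 26.0

Brenford: 3.9
Zone 3: 26.0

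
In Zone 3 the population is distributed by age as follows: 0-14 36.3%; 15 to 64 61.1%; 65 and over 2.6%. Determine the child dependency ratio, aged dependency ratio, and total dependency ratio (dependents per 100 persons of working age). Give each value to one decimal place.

Youth dependency ratio = 36.3 / 61.1 × 100 = 59.4
Old-age dependency ratio = 2.6 / 61.1 × 100 = 4.3
Total dependency ratio = (36.3 + 2.6) / 61.1 × 100 = 38.9 / 61.1 × 100 = 63.7

Youth dependency ratio: 59.4
Old-age dependency ratio: 4.3
Total dependency ratio: 63.7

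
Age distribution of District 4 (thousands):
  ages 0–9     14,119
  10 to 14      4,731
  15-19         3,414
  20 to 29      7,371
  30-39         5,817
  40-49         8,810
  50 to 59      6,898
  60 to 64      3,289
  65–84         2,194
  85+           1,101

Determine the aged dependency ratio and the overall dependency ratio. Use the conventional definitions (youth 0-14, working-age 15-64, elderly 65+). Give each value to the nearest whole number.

0–14: 14,119 + 4,731 = 18,850
15–64: 3,414 + 7,371 + 5,817 + 8,810 + 6,898 + 3,289 = 35,599
65+: 2,194 + 1,101 = 3,295
Old-age dependency ratio = 3,295 / 35,599 × 100 = 9
Total dependency ratio = (18,850 + 3,295) / 35,599 × 100 = 22,145 / 35,599 × 100 = 62

Old-age dependency ratio: 9
Total dependency ratio: 62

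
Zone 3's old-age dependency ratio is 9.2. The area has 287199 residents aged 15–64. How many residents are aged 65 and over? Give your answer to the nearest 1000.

Old-age dependency ratio = elderly / working-age × 100
9.2 = E / 287199 × 100
⇒ 26000

Aged 65 and over: 26000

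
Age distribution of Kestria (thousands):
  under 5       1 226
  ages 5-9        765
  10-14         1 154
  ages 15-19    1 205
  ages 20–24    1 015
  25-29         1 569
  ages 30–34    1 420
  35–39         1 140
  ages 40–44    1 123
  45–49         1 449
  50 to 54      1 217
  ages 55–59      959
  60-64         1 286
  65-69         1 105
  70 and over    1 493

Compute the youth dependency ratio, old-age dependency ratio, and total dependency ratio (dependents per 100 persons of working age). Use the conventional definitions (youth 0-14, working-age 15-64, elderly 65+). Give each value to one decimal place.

0–14: 1 226 + 765 + 1 154 = 3 145
15–64: 1 205 + 1 015 + 1 569 + 1 420 + 1 140 + 1 123 + 1 449 + 1 217 + 959 + 1 286 = 12 383
65+: 1 105 + 1 493 = 2 598
Youth dependency ratio = 3 145 / 12 383 × 100 = 25.4
Old-age dependency ratio = 2 598 / 12 383 × 100 = 21.0
Total dependency ratio = (3 145 + 2 598) / 12 383 × 100 = 5 743 / 12 383 × 100 = 46.4

Youth dependency ratio: 25.4
Old-age dependency ratio: 21.0
Total dependency ratio: 46.4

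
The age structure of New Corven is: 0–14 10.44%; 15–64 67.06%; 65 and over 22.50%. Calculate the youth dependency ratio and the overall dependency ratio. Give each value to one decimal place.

Youth dependency ratio = 10.44 / 67.06 × 100 = 15.6
Total dependency ratio = (10.44 + 22.50) / 67.06 × 100 = 32.94 / 67.06 × 100 = 49.1

Youth dependency ratio: 15.6
Total dependency ratio: 49.1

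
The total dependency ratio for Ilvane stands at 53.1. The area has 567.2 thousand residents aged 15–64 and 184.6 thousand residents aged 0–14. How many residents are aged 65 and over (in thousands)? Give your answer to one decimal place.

Total dependency ratio = (youth + elderly) / working-age × 100
53.1 = (184.6 + E) / 567.2 × 100
⇒ 116.6

Aged 65 and over: 116.6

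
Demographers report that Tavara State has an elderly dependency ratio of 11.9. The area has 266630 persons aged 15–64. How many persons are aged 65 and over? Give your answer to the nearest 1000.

Old-age dependency ratio = elderly / working-age × 100
11.9 = E / 266630 × 100
⇒ 32000

Aged 65 and over: 32000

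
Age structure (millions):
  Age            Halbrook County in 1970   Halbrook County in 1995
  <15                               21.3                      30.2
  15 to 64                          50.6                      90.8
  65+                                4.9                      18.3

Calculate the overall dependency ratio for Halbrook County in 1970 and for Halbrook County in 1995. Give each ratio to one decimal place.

Halbrook County in 1970: 51.8
Halbrook County in 1995: 53.4

Halbrook County in 1970: (21.3 + 4.9) / 50.6 × 100 = 26.2 / 50.6 × 100 = 51.8
Halbrook County in 1995: (30.2 + 18.3) / 90.8 × 100 = 48.5 / 90.8 × 100 = 53.4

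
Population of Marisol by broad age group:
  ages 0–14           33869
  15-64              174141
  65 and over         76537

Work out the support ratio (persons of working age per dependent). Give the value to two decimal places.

Support ratio = 174141 / (33869 + 76537) = 174141 / 110406 = 1.58

Support ratio: 1.58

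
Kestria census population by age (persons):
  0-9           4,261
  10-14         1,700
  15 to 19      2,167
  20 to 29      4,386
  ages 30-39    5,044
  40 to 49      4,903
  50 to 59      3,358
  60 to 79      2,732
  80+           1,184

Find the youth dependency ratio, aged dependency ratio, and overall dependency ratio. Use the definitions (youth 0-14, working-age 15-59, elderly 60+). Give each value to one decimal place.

0–14: 4,261 + 1,700 = 5,961
15–59: 2,167 + 4,386 + 5,044 + 4,903 + 3,358 = 19,858
60+: 2,732 + 1,184 = 3,916
Youth dependency ratio = 5,961 / 19,858 × 100 = 30.0
Old-age dependency ratio = 3,916 / 19,858 × 100 = 19.7
Total dependency ratio = (5,961 + 3,916) / 19,858 × 100 = 9,877 / 19,858 × 100 = 49.7

Youth dependency ratio: 30.0
Old-age dependency ratio: 19.7
Total dependency ratio: 49.7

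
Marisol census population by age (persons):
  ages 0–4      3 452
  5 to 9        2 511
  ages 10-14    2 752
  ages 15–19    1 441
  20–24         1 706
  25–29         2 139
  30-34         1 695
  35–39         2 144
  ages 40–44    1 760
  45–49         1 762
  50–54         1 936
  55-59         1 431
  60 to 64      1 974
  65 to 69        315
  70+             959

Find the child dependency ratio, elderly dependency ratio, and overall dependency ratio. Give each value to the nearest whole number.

Youth dependency ratio: 48
Old-age dependency ratio: 7
Total dependency ratio: 56

0–14: 3 452 + 2 511 + 2 752 = 8 715
15–64: 1 441 + 1 706 + 2 139 + 1 695 + 2 144 + 1 760 + 1 762 + 1 936 + 1 431 + 1 974 = 17 988
65+: 315 + 959 = 1 274
Youth dependency ratio = 8 715 / 17 988 × 100 = 48
Old-age dependency ratio = 1 274 / 17 988 × 100 = 7
Total dependency ratio = (8 715 + 1 274) / 17 988 × 100 = 9 989 / 17 988 × 100 = 56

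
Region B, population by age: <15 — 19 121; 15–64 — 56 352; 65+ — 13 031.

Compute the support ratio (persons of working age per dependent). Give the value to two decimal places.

Support ratio = 56 352 / (19 121 + 13 031) = 56 352 / 32 152 = 1.75

Support ratio: 1.75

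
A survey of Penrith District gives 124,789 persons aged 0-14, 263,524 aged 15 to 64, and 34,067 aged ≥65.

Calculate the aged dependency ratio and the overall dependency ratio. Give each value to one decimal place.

Old-age dependency ratio: 12.9
Total dependency ratio: 60.3

Old-age dependency ratio = 34,067 / 263,524 × 100 = 12.9
Total dependency ratio = (124,789 + 34,067) / 263,524 × 100 = 158,856 / 263,524 × 100 = 60.3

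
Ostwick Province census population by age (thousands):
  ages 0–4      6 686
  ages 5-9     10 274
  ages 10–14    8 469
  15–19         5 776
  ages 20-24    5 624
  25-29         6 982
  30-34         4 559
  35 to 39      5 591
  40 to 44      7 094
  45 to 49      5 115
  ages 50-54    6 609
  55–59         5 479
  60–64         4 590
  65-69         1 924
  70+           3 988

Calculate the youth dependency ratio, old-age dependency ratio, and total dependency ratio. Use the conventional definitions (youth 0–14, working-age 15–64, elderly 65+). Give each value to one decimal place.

Youth dependency ratio: 44.3
Old-age dependency ratio: 10.3
Total dependency ratio: 54.6

0–14: 6 686 + 10 274 + 8 469 = 25 429
15–64: 5 776 + 5 624 + 6 982 + 4 559 + 5 591 + 7 094 + 5 115 + 6 609 + 5 479 + 4 590 = 57 419
65+: 1 924 + 3 988 = 5 912
Youth dependency ratio = 25 429 / 57 419 × 100 = 44.3
Old-age dependency ratio = 5 912 / 57 419 × 100 = 10.3
Total dependency ratio = (25 429 + 5 912) / 57 419 × 100 = 31 341 / 57 419 × 100 = 54.6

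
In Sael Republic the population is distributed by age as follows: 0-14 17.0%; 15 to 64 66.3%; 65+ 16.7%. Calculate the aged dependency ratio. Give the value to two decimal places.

Old-age dependency ratio: 25.19

Old-age dependency ratio = 16.7 / 66.3 × 100 = 25.19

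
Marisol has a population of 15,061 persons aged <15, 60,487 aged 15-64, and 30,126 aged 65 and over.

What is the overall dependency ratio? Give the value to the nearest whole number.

Total dependency ratio: 75

Total dependency ratio = (15,061 + 30,126) / 60,487 × 100 = 45,187 / 60,487 × 100 = 75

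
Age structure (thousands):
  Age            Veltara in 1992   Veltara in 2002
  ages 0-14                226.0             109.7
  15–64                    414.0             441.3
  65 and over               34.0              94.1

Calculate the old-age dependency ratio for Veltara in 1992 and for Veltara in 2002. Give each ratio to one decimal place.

Veltara in 1992: 34.0 / 414.0 × 100 = 8.2
Veltara in 2002: 94.1 / 441.3 × 100 = 21.3

Veltara in 1992: 8.2
Veltara in 2002: 21.3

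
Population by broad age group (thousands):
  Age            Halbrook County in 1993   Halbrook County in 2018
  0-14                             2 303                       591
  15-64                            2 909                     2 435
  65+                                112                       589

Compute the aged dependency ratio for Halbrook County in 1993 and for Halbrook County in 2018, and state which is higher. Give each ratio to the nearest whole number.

Halbrook County in 1993: 112 / 2 909 × 100 = 4
Halbrook County in 2018: 589 / 2 435 × 100 = 24

Halbrook County in 1993: 4
Halbrook County in 2018: 24
Higher: Halbrook County in 2018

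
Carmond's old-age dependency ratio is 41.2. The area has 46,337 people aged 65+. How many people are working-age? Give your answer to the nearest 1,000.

Working-age: 112,000

Old-age dependency ratio = elderly / working-age × 100
41.2 = 46,337 / W × 100
⇒ 112,000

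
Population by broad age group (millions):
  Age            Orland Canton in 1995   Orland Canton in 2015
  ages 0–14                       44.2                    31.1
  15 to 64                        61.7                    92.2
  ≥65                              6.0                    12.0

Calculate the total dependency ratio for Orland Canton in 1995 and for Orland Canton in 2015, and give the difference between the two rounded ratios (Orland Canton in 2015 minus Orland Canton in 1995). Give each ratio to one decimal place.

Orland Canton in 1995: 81.4
Orland Canton in 2015: 46.7
Difference: -34.7

Orland Canton in 1995: (44.2 + 6.0) / 61.7 × 100 = 50.2 / 61.7 × 100 = 81.4
Orland Canton in 2015: (31.1 + 12.0) / 92.2 × 100 = 43.1 / 92.2 × 100 = 46.7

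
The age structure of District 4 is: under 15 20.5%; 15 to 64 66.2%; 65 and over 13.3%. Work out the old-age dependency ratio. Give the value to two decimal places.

Old-age dependency ratio = 13.3 / 66.2 × 100 = 20.09

Old-age dependency ratio: 20.09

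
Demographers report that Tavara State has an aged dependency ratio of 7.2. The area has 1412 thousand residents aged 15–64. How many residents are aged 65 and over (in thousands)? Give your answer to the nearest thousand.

Old-age dependency ratio = elderly / working-age × 100
7.2 = E / 1412 × 100
⇒ 102

Aged 65 and over: 102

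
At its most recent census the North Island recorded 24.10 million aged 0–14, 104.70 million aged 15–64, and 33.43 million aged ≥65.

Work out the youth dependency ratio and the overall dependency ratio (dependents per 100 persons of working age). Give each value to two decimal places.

Youth dependency ratio: 23.02
Total dependency ratio: 54.95

Youth dependency ratio = 24.10 / 104.70 × 100 = 23.02
Total dependency ratio = (24.10 + 33.43) / 104.70 × 100 = 57.53 / 104.70 × 100 = 54.95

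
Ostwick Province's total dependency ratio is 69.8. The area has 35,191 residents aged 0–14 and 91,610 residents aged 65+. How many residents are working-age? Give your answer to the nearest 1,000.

Total dependency ratio = (youth + elderly) / working-age × 100
69.8 = (35,191 + 91,610) / W × 100
⇒ 182,000

Working-age: 182,000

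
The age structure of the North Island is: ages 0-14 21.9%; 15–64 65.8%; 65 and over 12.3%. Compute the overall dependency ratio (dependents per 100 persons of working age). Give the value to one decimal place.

Total dependency ratio: 52.0

Total dependency ratio = (21.9 + 12.3) / 65.8 × 100 = 34.2 / 65.8 × 100 = 52.0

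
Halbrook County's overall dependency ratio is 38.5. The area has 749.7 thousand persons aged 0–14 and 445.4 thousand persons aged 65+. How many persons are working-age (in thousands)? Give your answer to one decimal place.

Working-age: 3104.2

Total dependency ratio = (youth + elderly) / working-age × 100
38.5 = (749.7 + 445.4) / W × 100
⇒ 3104.2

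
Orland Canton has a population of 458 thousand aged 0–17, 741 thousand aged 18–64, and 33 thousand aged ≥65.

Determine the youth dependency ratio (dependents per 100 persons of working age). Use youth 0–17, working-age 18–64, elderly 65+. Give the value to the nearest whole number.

Youth dependency ratio = 458 / 741 × 100 = 62

Youth dependency ratio: 62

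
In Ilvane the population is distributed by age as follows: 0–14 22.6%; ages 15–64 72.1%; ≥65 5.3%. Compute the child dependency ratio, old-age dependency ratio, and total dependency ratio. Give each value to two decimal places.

Youth dependency ratio = 22.6 / 72.1 × 100 = 31.35
Old-age dependency ratio = 5.3 / 72.1 × 100 = 7.35
Total dependency ratio = (22.6 + 5.3) / 72.1 × 100 = 27.9 / 72.1 × 100 = 38.70

Youth dependency ratio: 31.35
Old-age dependency ratio: 7.35
Total dependency ratio: 38.70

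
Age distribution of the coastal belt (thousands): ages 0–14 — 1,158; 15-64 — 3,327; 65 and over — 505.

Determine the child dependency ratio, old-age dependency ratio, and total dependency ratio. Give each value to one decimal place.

Youth dependency ratio = 1,158 / 3,327 × 100 = 34.8
Old-age dependency ratio = 505 / 3,327 × 100 = 15.2
Total dependency ratio = (1,158 + 505) / 3,327 × 100 = 1,663 / 3,327 × 100 = 50.0

Youth dependency ratio: 34.8
Old-age dependency ratio: 15.2
Total dependency ratio: 50.0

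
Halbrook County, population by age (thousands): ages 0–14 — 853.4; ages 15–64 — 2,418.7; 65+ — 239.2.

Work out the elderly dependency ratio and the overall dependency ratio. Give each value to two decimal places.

Old-age dependency ratio = 239.2 / 2,418.7 × 100 = 9.89
Total dependency ratio = (853.4 + 239.2) / 2,418.7 × 100 = 1,092.6 / 2,418.7 × 100 = 45.17

Old-age dependency ratio: 9.89
Total dependency ratio: 45.17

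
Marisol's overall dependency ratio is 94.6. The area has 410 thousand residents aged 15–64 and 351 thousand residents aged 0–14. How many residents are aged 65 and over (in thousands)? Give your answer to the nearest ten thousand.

Aged 65 and over: 40

Total dependency ratio = (youth + elderly) / working-age × 100
94.6 = (351 + E) / 410 × 100
⇒ 40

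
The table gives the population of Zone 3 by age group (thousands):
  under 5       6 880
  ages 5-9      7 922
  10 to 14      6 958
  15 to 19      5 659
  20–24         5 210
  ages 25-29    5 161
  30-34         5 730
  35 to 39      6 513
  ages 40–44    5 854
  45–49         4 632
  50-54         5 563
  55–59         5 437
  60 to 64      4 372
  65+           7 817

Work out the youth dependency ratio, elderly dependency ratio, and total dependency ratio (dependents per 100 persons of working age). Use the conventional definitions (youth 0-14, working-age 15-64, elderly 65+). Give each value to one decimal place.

Youth dependency ratio: 40.2
Old-age dependency ratio: 14.4
Total dependency ratio: 54.6

0–14: 6 880 + 7 922 + 6 958 = 21 760
15–64: 5 659 + 5 210 + 5 161 + 5 730 + 6 513 + 5 854 + 4 632 + 5 563 + 5 437 + 4 372 = 54 131
65+: 7 817
Youth dependency ratio = 21 760 / 54 131 × 100 = 40.2
Old-age dependency ratio = 7 817 / 54 131 × 100 = 14.4
Total dependency ratio = (21 760 + 7 817) / 54 131 × 100 = 29 577 / 54 131 × 100 = 54.6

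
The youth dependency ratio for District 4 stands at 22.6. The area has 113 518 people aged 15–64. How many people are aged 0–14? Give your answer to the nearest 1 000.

Aged 0–14: 26 000

Youth dependency ratio = youth / working-age × 100
22.6 = Y / 113 518 × 100
⇒ 26 000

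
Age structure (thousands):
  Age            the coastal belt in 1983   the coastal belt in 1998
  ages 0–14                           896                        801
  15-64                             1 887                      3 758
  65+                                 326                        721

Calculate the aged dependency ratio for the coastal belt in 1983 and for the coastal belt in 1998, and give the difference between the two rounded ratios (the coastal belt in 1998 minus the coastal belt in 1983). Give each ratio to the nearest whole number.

the coastal belt in 1983: 326 / 1 887 × 100 = 17
the coastal belt in 1998: 721 / 3 758 × 100 = 19

the coastal belt in 1983: 17
the coastal belt in 1998: 19
Difference: +2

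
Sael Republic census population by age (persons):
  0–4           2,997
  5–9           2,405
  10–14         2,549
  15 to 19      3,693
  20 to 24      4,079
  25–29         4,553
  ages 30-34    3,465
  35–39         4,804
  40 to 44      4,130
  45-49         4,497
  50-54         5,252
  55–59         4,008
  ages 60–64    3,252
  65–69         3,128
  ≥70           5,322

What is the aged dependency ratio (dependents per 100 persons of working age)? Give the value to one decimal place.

0–14: 2,997 + 2,405 + 2,549 = 7,951
15–64: 3,693 + 4,079 + 4,553 + 3,465 + 4,804 + 4,130 + 4,497 + 5,252 + 4,008 + 3,252 = 41,733
65+: 3,128 + 5,322 = 8,450
Old-age dependency ratio = 8,450 / 41,733 × 100 = 20.2

Old-age dependency ratio: 20.2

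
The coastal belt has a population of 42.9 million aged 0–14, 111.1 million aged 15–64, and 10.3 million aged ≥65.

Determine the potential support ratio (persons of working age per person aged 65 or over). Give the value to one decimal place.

Potential support ratio: 10.8

Potential support ratio = 111.1 / 10.3 = 10.8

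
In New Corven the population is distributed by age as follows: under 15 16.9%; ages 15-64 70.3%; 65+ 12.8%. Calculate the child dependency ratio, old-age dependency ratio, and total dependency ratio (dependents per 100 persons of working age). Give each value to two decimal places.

Youth dependency ratio: 24.04
Old-age dependency ratio: 18.21
Total dependency ratio: 42.25

Youth dependency ratio = 16.9 / 70.3 × 100 = 24.04
Old-age dependency ratio = 12.8 / 70.3 × 100 = 18.21
Total dependency ratio = (16.9 + 12.8) / 70.3 × 100 = 29.7 / 70.3 × 100 = 42.25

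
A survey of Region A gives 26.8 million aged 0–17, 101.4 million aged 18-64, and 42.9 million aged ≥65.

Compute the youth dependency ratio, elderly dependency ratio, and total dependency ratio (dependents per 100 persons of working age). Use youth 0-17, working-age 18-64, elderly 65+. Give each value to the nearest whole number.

Youth dependency ratio: 26
Old-age dependency ratio: 42
Total dependency ratio: 69

Youth dependency ratio = 26.8 / 101.4 × 100 = 26
Old-age dependency ratio = 42.9 / 101.4 × 100 = 42
Total dependency ratio = (26.8 + 42.9) / 101.4 × 100 = 69.7 / 101.4 × 100 = 69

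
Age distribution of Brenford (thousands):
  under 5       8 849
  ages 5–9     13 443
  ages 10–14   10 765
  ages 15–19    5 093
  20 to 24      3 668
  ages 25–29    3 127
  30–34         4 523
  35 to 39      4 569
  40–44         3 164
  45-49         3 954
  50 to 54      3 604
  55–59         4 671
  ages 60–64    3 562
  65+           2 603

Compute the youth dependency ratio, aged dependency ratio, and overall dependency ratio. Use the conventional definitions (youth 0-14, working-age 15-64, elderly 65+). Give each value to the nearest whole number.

Youth dependency ratio: 83
Old-age dependency ratio: 7
Total dependency ratio: 89

0–14: 8 849 + 13 443 + 10 765 = 33 057
15–64: 5 093 + 3 668 + 3 127 + 4 523 + 4 569 + 3 164 + 3 954 + 3 604 + 4 671 + 3 562 = 39 935
65+: 2 603
Youth dependency ratio = 33 057 / 39 935 × 100 = 83
Old-age dependency ratio = 2 603 / 39 935 × 100 = 7
Total dependency ratio = (33 057 + 2 603) / 39 935 × 100 = 35 660 / 39 935 × 100 = 89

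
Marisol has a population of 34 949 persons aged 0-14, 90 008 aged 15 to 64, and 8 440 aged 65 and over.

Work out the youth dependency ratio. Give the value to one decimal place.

Youth dependency ratio = 34 949 / 90 008 × 100 = 38.8

Youth dependency ratio: 38.8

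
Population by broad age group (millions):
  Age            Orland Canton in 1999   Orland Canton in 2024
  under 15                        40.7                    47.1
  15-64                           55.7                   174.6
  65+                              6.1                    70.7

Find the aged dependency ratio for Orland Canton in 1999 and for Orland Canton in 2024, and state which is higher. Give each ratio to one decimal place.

Orland Canton in 1999: 11.0
Orland Canton in 2024: 40.5
Higher: Orland Canton in 2024

Orland Canton in 1999: 6.1 / 55.7 × 100 = 11.0
Orland Canton in 2024: 70.7 / 174.6 × 100 = 40.5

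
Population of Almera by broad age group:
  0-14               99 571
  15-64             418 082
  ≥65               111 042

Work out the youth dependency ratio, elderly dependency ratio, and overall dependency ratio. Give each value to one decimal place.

Youth dependency ratio: 23.8
Old-age dependency ratio: 26.6
Total dependency ratio: 50.4

Youth dependency ratio = 99 571 / 418 082 × 100 = 23.8
Old-age dependency ratio = 111 042 / 418 082 × 100 = 26.6
Total dependency ratio = (99 571 + 111 042) / 418 082 × 100 = 210 613 / 418 082 × 100 = 50.4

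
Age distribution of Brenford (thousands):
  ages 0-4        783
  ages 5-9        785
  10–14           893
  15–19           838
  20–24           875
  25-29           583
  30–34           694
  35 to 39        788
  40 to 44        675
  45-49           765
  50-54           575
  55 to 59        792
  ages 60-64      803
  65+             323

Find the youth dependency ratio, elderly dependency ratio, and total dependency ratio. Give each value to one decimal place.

Youth dependency ratio: 33.3
Old-age dependency ratio: 4.4
Total dependency ratio: 37.7

0–14: 783 + 785 + 893 = 2 461
15–64: 838 + 875 + 583 + 694 + 788 + 675 + 765 + 575 + 792 + 803 = 7 388
65+: 323
Youth dependency ratio = 2 461 / 7 388 × 100 = 33.3
Old-age dependency ratio = 323 / 7 388 × 100 = 4.4
Total dependency ratio = (2 461 + 323) / 7 388 × 100 = 2 784 / 7 388 × 100 = 37.7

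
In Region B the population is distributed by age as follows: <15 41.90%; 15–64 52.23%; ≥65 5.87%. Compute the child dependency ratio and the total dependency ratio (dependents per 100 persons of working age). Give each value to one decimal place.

Youth dependency ratio = 41.90 / 52.23 × 100 = 80.2
Total dependency ratio = (41.90 + 5.87) / 52.23 × 100 = 47.77 / 52.23 × 100 = 91.5

Youth dependency ratio: 80.2
Total dependency ratio: 91.5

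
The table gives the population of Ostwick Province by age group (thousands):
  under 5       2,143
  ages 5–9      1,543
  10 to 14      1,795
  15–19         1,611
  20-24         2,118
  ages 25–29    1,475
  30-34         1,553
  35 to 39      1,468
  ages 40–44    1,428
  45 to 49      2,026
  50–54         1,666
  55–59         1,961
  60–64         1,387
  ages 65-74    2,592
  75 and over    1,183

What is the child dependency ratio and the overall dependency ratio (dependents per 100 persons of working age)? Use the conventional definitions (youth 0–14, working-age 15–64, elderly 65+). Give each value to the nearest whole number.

Youth dependency ratio: 33
Total dependency ratio: 55

0–14: 2,143 + 1,543 + 1,795 = 5,481
15–64: 1,611 + 2,118 + 1,475 + 1,553 + 1,468 + 1,428 + 2,026 + 1,666 + 1,961 + 1,387 = 16,693
65+: 2,592 + 1,183 = 3,775
Youth dependency ratio = 5,481 / 16,693 × 100 = 33
Total dependency ratio = (5,481 + 3,775) / 16,693 × 100 = 9,256 / 16,693 × 100 = 55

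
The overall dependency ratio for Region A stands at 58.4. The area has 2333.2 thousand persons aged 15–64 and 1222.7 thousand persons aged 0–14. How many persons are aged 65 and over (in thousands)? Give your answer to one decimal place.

Total dependency ratio = (youth + elderly) / working-age × 100
58.4 = (1222.7 + E) / 2333.2 × 100
⇒ 139.9

Aged 65 and over: 139.9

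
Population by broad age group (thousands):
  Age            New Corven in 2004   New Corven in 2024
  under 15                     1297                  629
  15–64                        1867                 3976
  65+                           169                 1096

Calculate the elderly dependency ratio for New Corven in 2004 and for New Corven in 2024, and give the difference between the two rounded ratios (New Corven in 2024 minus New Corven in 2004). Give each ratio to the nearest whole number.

New Corven in 2004: 169 / 1867 × 100 = 9
New Corven in 2024: 1096 / 3976 × 100 = 28

New Corven in 2004: 9
New Corven in 2024: 28
Difference: +19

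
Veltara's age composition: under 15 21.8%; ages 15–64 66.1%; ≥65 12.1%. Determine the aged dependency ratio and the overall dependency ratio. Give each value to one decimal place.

Old-age dependency ratio = 12.1 / 66.1 × 100 = 18.3
Total dependency ratio = (21.8 + 12.1) / 66.1 × 100 = 33.9 / 66.1 × 100 = 51.3

Old-age dependency ratio: 18.3
Total dependency ratio: 51.3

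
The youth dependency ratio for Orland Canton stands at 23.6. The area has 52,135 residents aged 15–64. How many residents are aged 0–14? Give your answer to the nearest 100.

Aged 0–14: 12,300

Youth dependency ratio = youth / working-age × 100
23.6 = Y / 52,135 × 100
⇒ 12,300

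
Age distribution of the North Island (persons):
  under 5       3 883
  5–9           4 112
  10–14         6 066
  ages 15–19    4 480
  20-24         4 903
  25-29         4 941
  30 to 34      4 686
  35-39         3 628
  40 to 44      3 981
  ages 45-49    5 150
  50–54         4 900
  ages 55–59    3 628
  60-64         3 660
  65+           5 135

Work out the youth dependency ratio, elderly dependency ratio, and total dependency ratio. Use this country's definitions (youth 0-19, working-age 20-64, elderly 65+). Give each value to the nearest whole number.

0–19: 3 883 + 4 112 + 6 066 + 4 480 = 18 541
20–64: 4 903 + 4 941 + 4 686 + 3 628 + 3 981 + 5 150 + 4 900 + 3 628 + 3 660 = 39 477
65+: 5 135
Youth dependency ratio = 18 541 / 39 477 × 100 = 47
Old-age dependency ratio = 5 135 / 39 477 × 100 = 13
Total dependency ratio = (18 541 + 5 135) / 39 477 × 100 = 23 676 / 39 477 × 100 = 60

Youth dependency ratio: 47
Old-age dependency ratio: 13
Total dependency ratio: 60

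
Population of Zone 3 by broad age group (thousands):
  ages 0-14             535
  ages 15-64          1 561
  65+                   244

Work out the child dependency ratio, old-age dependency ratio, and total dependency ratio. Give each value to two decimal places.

Youth dependency ratio = 535 / 1 561 × 100 = 34.27
Old-age dependency ratio = 244 / 1 561 × 100 = 15.63
Total dependency ratio = (535 + 244) / 1 561 × 100 = 779 / 1 561 × 100 = 49.90

Youth dependency ratio: 34.27
Old-age dependency ratio: 15.63
Total dependency ratio: 49.90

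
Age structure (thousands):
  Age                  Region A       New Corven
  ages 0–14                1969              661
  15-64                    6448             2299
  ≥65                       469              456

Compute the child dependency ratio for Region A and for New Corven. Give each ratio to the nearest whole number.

Region A: 31
New Corven: 29

Region A: 1969 / 6448 × 100 = 31
New Corven: 661 / 2299 × 100 = 29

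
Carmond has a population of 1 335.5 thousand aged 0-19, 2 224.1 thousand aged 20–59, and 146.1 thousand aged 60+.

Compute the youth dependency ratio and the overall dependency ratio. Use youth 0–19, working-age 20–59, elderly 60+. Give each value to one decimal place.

Youth dependency ratio: 60.0
Total dependency ratio: 66.6

Youth dependency ratio = 1 335.5 / 2 224.1 × 100 = 60.0
Total dependency ratio = (1 335.5 + 146.1) / 2 224.1 × 100 = 1 481.6 / 2 224.1 × 100 = 66.6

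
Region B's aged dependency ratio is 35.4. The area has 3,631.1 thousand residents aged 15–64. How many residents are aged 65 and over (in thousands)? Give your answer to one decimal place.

Aged 65 and over: 1,285.4

Old-age dependency ratio = elderly / working-age × 100
35.4 = E / 3,631.1 × 100
⇒ 1,285.4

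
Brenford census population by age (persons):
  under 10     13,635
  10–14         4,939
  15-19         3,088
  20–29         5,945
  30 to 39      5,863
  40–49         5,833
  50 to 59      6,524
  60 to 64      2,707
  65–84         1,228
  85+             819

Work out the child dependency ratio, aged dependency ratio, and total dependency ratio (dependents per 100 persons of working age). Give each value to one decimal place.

Youth dependency ratio: 62.0
Old-age dependency ratio: 6.8
Total dependency ratio: 68.8

0–14: 13,635 + 4,939 = 18,574
15–64: 3,088 + 5,945 + 5,863 + 5,833 + 6,524 + 2,707 = 29,960
65+: 1,228 + 819 = 2,047
Youth dependency ratio = 18,574 / 29,960 × 100 = 62.0
Old-age dependency ratio = 2,047 / 29,960 × 100 = 6.8
Total dependency ratio = (18,574 + 2,047) / 29,960 × 100 = 20,621 / 29,960 × 100 = 68.8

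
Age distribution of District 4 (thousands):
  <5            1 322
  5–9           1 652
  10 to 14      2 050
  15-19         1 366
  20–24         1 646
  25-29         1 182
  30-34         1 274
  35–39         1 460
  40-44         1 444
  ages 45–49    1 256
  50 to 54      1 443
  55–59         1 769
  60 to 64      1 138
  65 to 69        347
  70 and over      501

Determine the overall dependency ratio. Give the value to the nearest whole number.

0–14: 1 322 + 1 652 + 2 050 = 5 024
15–64: 1 366 + 1 646 + 1 182 + 1 274 + 1 460 + 1 444 + 1 256 + 1 443 + 1 769 + 1 138 = 13 978
65+: 347 + 501 = 848
Total dependency ratio = (5 024 + 848) / 13 978 × 100 = 5 872 / 13 978 × 100 = 42

Total dependency ratio: 42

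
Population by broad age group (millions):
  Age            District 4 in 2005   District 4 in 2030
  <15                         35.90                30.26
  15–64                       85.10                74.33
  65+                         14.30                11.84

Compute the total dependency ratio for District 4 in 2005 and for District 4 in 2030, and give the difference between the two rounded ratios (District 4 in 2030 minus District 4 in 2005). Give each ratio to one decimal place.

District 4 in 2005: 59.0
District 4 in 2030: 56.6
Difference: -2.4

District 4 in 2005: (35.90 + 14.30) / 85.10 × 100 = 50.20 / 85.10 × 100 = 59.0
District 4 in 2030: (30.26 + 11.84) / 74.33 × 100 = 42.10 / 74.33 × 100 = 56.6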